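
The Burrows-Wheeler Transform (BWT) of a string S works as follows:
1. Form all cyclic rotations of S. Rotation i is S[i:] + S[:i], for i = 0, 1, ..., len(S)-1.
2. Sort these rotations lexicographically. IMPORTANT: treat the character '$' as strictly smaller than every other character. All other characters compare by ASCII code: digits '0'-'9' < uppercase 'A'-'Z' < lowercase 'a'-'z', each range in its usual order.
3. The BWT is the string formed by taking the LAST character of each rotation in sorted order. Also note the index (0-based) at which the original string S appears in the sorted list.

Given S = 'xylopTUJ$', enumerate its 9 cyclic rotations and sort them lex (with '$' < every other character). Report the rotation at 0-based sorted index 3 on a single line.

Answer: UJ$xylopT

Derivation:
All 9 rotations (rotation i = S[i:]+S[:i]):
  rot[0] = xylopTUJ$
  rot[1] = ylopTUJ$x
  rot[2] = lopTUJ$xy
  rot[3] = opTUJ$xyl
  rot[4] = pTUJ$xylo
  rot[5] = TUJ$xylop
  rot[6] = UJ$xylopT
  rot[7] = J$xylopTU
  rot[8] = $xylopTUJ
Sorted (with $ < everything):
  sorted[0] = $xylopTUJ
  sorted[1] = J$xylopTU
  sorted[2] = TUJ$xylop
  sorted[3] = UJ$xylopT
  sorted[4] = lopTUJ$xy
  sorted[5] = opTUJ$xyl
  sorted[6] = pTUJ$xylo
  sorted[7] = xylopTUJ$
  sorted[8] = ylopTUJ$x
sorted[3] = UJ$xylopT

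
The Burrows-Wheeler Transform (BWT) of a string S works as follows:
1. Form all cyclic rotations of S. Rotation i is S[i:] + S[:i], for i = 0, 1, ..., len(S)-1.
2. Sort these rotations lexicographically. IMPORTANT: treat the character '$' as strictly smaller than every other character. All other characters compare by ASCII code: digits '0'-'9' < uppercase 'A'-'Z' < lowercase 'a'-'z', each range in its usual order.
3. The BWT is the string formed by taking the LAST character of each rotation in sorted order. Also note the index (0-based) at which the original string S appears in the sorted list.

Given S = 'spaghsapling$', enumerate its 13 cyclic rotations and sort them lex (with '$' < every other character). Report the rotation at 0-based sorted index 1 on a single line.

Answer: aghsapling$sp

Derivation:
All 13 rotations (rotation i = S[i:]+S[:i]):
  rot[0] = spaghsapling$
  rot[1] = paghsapling$s
  rot[2] = aghsapling$sp
  rot[3] = ghsapling$spa
  rot[4] = hsapling$spag
  rot[5] = sapling$spagh
  rot[6] = apling$spaghs
  rot[7] = pling$spaghsa
  rot[8] = ling$spaghsap
  rot[9] = ing$spaghsapl
  rot[10] = ng$spaghsapli
  rot[11] = g$spaghsaplin
  rot[12] = $spaghsapling
Sorted (with $ < everything):
  sorted[0] = $spaghsapling
  sorted[1] = aghsapling$sp
  sorted[2] = apling$spaghs
  sorted[3] = g$spaghsaplin
  sorted[4] = ghsapling$spa
  sorted[5] = hsapling$spag
  sorted[6] = ing$spaghsapl
  sorted[7] = ling$spaghsap
  sorted[8] = ng$spaghsapli
  sorted[9] = paghsapling$s
  sorted[10] = pling$spaghsa
  sorted[11] = sapling$spagh
  sorted[12] = spaghsapling$
sorted[1] = aghsapling$sp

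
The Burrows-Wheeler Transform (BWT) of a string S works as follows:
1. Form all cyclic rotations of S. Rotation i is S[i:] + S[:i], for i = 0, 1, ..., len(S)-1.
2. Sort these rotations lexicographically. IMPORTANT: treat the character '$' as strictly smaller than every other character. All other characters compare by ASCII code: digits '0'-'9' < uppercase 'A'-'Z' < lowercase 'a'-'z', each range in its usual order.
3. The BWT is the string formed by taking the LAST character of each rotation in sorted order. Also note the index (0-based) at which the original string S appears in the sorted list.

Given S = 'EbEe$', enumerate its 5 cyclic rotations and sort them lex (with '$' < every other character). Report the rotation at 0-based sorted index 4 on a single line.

Answer: e$EbE

Derivation:
All 5 rotations (rotation i = S[i:]+S[:i]):
  rot[0] = EbEe$
  rot[1] = bEe$E
  rot[2] = Ee$Eb
  rot[3] = e$EbE
  rot[4] = $EbEe
Sorted (with $ < everything):
  sorted[0] = $EbEe
  sorted[1] = EbEe$
  sorted[2] = Ee$Eb
  sorted[3] = bEe$E
  sorted[4] = e$EbE
sorted[4] = e$EbE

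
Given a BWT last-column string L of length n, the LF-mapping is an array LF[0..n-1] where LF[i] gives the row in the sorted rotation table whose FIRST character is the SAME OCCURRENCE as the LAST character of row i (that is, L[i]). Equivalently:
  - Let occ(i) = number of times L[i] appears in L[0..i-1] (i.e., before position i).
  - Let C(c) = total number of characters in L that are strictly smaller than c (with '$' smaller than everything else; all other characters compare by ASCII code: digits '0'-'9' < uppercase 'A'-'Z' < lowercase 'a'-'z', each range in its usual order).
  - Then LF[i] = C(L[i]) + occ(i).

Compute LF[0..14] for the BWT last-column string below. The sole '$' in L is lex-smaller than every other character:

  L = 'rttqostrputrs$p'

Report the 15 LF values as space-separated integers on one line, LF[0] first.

Answer: 5 10 11 4 1 8 12 6 2 14 13 7 9 0 3

Derivation:
Char counts: '$':1, 'o':1, 'p':2, 'q':1, 'r':3, 's':2, 't':4, 'u':1
C (first-col start): C('$')=0, C('o')=1, C('p')=2, C('q')=4, C('r')=5, C('s')=8, C('t')=10, C('u')=14
L[0]='r': occ=0, LF[0]=C('r')+0=5+0=5
L[1]='t': occ=0, LF[1]=C('t')+0=10+0=10
L[2]='t': occ=1, LF[2]=C('t')+1=10+1=11
L[3]='q': occ=0, LF[3]=C('q')+0=4+0=4
L[4]='o': occ=0, LF[4]=C('o')+0=1+0=1
L[5]='s': occ=0, LF[5]=C('s')+0=8+0=8
L[6]='t': occ=2, LF[6]=C('t')+2=10+2=12
L[7]='r': occ=1, LF[7]=C('r')+1=5+1=6
L[8]='p': occ=0, LF[8]=C('p')+0=2+0=2
L[9]='u': occ=0, LF[9]=C('u')+0=14+0=14
L[10]='t': occ=3, LF[10]=C('t')+3=10+3=13
L[11]='r': occ=2, LF[11]=C('r')+2=5+2=7
L[12]='s': occ=1, LF[12]=C('s')+1=8+1=9
L[13]='$': occ=0, LF[13]=C('$')+0=0+0=0
L[14]='p': occ=1, LF[14]=C('p')+1=2+1=3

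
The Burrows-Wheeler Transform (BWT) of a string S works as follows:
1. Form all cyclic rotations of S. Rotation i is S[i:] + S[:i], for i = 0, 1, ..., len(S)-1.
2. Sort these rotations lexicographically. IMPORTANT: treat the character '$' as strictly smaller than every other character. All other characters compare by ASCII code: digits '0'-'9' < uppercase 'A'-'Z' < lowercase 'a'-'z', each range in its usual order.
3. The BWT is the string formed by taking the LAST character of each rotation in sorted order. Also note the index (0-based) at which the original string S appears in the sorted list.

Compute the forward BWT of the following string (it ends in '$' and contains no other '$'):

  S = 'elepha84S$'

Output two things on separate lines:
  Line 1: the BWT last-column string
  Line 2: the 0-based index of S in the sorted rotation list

All 10 rotations (rotation i = S[i:]+S[:i]):
  rot[0] = elepha84S$
  rot[1] = lepha84S$e
  rot[2] = epha84S$el
  rot[3] = pha84S$ele
  rot[4] = ha84S$elep
  rot[5] = a84S$eleph
  rot[6] = 84S$elepha
  rot[7] = 4S$elepha8
  rot[8] = S$elepha84
  rot[9] = $elepha84S
Sorted (with $ < everything):
  sorted[0] = $elepha84S  (last char: 'S')
  sorted[1] = 4S$elepha8  (last char: '8')
  sorted[2] = 84S$elepha  (last char: 'a')
  sorted[3] = S$elepha84  (last char: '4')
  sorted[4] = a84S$eleph  (last char: 'h')
  sorted[5] = elepha84S$  (last char: '$')
  sorted[6] = epha84S$el  (last char: 'l')
  sorted[7] = ha84S$elep  (last char: 'p')
  sorted[8] = lepha84S$e  (last char: 'e')
  sorted[9] = pha84S$ele  (last char: 'e')
Last column: S8a4h$lpee
Original string S is at sorted index 5

Answer: S8a4h$lpee
5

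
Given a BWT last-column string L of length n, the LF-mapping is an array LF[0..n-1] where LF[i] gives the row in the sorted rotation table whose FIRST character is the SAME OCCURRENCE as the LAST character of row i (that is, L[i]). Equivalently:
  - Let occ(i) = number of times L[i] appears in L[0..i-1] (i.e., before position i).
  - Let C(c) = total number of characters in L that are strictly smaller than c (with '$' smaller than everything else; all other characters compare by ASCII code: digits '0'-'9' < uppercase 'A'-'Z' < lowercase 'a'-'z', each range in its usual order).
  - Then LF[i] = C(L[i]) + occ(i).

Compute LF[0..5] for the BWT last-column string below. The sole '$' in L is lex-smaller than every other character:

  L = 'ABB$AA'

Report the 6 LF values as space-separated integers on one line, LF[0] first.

Answer: 1 4 5 0 2 3

Derivation:
Char counts: '$':1, 'A':3, 'B':2
C (first-col start): C('$')=0, C('A')=1, C('B')=4
L[0]='A': occ=0, LF[0]=C('A')+0=1+0=1
L[1]='B': occ=0, LF[1]=C('B')+0=4+0=4
L[2]='B': occ=1, LF[2]=C('B')+1=4+1=5
L[3]='$': occ=0, LF[3]=C('$')+0=0+0=0
L[4]='A': occ=1, LF[4]=C('A')+1=1+1=2
L[5]='A': occ=2, LF[5]=C('A')+2=1+2=3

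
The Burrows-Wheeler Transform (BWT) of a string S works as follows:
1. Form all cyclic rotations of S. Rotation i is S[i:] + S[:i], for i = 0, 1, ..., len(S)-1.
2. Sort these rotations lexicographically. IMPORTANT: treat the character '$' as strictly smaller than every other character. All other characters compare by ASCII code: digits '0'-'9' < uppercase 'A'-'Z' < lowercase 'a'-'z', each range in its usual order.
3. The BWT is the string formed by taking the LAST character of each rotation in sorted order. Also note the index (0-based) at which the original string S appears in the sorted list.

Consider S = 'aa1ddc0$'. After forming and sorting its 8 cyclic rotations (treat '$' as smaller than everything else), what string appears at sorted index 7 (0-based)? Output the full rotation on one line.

Answer: ddc0$aa1

Derivation:
All 8 rotations (rotation i = S[i:]+S[:i]):
  rot[0] = aa1ddc0$
  rot[1] = a1ddc0$a
  rot[2] = 1ddc0$aa
  rot[3] = ddc0$aa1
  rot[4] = dc0$aa1d
  rot[5] = c0$aa1dd
  rot[6] = 0$aa1ddc
  rot[7] = $aa1ddc0
Sorted (with $ < everything):
  sorted[0] = $aa1ddc0
  sorted[1] = 0$aa1ddc
  sorted[2] = 1ddc0$aa
  sorted[3] = a1ddc0$a
  sorted[4] = aa1ddc0$
  sorted[5] = c0$aa1dd
  sorted[6] = dc0$aa1d
  sorted[7] = ddc0$aa1
sorted[7] = ddc0$aa1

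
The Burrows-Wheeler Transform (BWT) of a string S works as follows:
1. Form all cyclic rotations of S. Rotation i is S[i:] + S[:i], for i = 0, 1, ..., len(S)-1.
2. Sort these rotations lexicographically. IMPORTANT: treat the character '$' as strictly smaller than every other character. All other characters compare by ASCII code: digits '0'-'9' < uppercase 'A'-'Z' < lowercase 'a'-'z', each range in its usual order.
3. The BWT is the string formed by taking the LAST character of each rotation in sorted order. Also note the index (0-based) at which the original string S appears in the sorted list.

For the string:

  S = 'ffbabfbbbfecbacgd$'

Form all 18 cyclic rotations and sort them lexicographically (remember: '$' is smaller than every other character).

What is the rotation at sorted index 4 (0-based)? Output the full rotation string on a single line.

Answer: bacgd$ffbabfbbbfec

Derivation:
All 18 rotations (rotation i = S[i:]+S[:i]):
  rot[0] = ffbabfbbbfecbacgd$
  rot[1] = fbabfbbbfecbacgd$f
  rot[2] = babfbbbfecbacgd$ff
  rot[3] = abfbbbfecbacgd$ffb
  rot[4] = bfbbbfecbacgd$ffba
  rot[5] = fbbbfecbacgd$ffbab
  rot[6] = bbbfecbacgd$ffbabf
  rot[7] = bbfecbacgd$ffbabfb
  rot[8] = bfecbacgd$ffbabfbb
  rot[9] = fecbacgd$ffbabfbbb
  rot[10] = ecbacgd$ffbabfbbbf
  rot[11] = cbacgd$ffbabfbbbfe
  rot[12] = bacgd$ffbabfbbbfec
  rot[13] = acgd$ffbabfbbbfecb
  rot[14] = cgd$ffbabfbbbfecba
  rot[15] = gd$ffbabfbbbfecbac
  rot[16] = d$ffbabfbbbfecbacg
  rot[17] = $ffbabfbbbfecbacgd
Sorted (with $ < everything):
  sorted[0] = $ffbabfbbbfecbacgd
  sorted[1] = abfbbbfecbacgd$ffb
  sorted[2] = acgd$ffbabfbbbfecb
  sorted[3] = babfbbbfecbacgd$ff
  sorted[4] = bacgd$ffbabfbbbfec
  sorted[5] = bbbfecbacgd$ffbabf
  sorted[6] = bbfecbacgd$ffbabfb
  sorted[7] = bfbbbfecbacgd$ffba
  sorted[8] = bfecbacgd$ffbabfbb
  sorted[9] = cbacgd$ffbabfbbbfe
  sorted[10] = cgd$ffbabfbbbfecba
  sorted[11] = d$ffbabfbbbfecbacg
  sorted[12] = ecbacgd$ffbabfbbbf
  sorted[13] = fbabfbbbfecbacgd$f
  sorted[14] = fbbbfecbacgd$ffbab
  sorted[15] = fecbacgd$ffbabfbbb
  sorted[16] = ffbabfbbbfecbacgd$
  sorted[17] = gd$ffbabfbbbfecbac
sorted[4] = bacgd$ffbabfbbbfec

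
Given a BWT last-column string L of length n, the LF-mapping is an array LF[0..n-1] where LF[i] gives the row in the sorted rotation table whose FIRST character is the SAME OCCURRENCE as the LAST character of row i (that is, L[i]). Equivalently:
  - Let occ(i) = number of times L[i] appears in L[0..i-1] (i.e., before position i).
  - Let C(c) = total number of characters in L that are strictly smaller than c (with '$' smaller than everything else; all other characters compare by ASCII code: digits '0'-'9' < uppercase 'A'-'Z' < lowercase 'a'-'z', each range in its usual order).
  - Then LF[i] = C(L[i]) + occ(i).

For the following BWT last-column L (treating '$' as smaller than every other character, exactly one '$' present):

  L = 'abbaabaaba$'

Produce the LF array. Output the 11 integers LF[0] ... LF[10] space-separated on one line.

Answer: 1 7 8 2 3 9 4 5 10 6 0

Derivation:
Char counts: '$':1, 'a':6, 'b':4
C (first-col start): C('$')=0, C('a')=1, C('b')=7
L[0]='a': occ=0, LF[0]=C('a')+0=1+0=1
L[1]='b': occ=0, LF[1]=C('b')+0=7+0=7
L[2]='b': occ=1, LF[2]=C('b')+1=7+1=8
L[3]='a': occ=1, LF[3]=C('a')+1=1+1=2
L[4]='a': occ=2, LF[4]=C('a')+2=1+2=3
L[5]='b': occ=2, LF[5]=C('b')+2=7+2=9
L[6]='a': occ=3, LF[6]=C('a')+3=1+3=4
L[7]='a': occ=4, LF[7]=C('a')+4=1+4=5
L[8]='b': occ=3, LF[8]=C('b')+3=7+3=10
L[9]='a': occ=5, LF[9]=C('a')+5=1+5=6
L[10]='$': occ=0, LF[10]=C('$')+0=0+0=0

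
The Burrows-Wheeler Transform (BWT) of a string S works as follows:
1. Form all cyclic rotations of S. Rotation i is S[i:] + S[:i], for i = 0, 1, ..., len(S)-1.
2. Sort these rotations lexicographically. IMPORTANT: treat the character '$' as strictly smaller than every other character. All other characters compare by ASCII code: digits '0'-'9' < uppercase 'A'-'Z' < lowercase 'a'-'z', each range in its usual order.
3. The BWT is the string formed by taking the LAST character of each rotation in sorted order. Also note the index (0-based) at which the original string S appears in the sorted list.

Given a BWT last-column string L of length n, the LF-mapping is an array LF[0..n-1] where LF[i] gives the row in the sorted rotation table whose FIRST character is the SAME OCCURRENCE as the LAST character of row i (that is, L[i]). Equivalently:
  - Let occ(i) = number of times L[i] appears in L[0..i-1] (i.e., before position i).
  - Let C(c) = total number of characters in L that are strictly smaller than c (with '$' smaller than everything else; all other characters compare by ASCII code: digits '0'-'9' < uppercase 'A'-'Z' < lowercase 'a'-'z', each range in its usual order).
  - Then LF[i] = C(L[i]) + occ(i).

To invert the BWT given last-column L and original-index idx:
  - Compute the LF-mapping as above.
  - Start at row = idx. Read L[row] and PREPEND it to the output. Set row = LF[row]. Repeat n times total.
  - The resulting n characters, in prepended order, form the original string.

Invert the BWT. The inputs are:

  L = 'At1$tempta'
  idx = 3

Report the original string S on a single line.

Answer: attempt1A$

Derivation:
LF mapping: 2 7 1 0 8 4 5 6 9 3
Walk LF starting at row 3, prepending L[row]:
  step 1: row=3, L[3]='$', prepend. Next row=LF[3]=0
  step 2: row=0, L[0]='A', prepend. Next row=LF[0]=2
  step 3: row=2, L[2]='1', prepend. Next row=LF[2]=1
  step 4: row=1, L[1]='t', prepend. Next row=LF[1]=7
  step 5: row=7, L[7]='p', prepend. Next row=LF[7]=6
  step 6: row=6, L[6]='m', prepend. Next row=LF[6]=5
  step 7: row=5, L[5]='e', prepend. Next row=LF[5]=4
  step 8: row=4, L[4]='t', prepend. Next row=LF[4]=8
  step 9: row=8, L[8]='t', prepend. Next row=LF[8]=9
  step 10: row=9, L[9]='a', prepend. Next row=LF[9]=3
Reversed output: attempt1A$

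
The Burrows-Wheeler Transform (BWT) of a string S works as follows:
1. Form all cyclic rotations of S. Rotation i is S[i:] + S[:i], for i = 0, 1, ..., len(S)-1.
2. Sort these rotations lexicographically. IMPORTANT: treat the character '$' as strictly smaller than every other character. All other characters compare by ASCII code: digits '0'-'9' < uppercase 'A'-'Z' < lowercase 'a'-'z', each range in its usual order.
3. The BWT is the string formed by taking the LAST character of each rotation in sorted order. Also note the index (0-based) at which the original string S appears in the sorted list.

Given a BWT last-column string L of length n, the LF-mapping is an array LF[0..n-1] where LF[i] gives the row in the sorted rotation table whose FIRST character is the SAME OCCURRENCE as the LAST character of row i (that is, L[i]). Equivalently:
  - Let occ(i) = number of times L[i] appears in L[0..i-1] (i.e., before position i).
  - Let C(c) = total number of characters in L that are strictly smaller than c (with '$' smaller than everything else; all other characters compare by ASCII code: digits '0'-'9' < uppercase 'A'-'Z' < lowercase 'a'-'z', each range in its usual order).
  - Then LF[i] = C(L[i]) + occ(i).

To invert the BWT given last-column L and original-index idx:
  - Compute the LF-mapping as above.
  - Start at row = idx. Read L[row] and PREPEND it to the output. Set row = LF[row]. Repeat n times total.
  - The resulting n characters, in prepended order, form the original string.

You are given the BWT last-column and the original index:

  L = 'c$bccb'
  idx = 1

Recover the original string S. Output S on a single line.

Answer: bbccc$

Derivation:
LF mapping: 3 0 1 4 5 2
Walk LF starting at row 1, prepending L[row]:
  step 1: row=1, L[1]='$', prepend. Next row=LF[1]=0
  step 2: row=0, L[0]='c', prepend. Next row=LF[0]=3
  step 3: row=3, L[3]='c', prepend. Next row=LF[3]=4
  step 4: row=4, L[4]='c', prepend. Next row=LF[4]=5
  step 5: row=5, L[5]='b', prepend. Next row=LF[5]=2
  step 6: row=2, L[2]='b', prepend. Next row=LF[2]=1
Reversed output: bbccc$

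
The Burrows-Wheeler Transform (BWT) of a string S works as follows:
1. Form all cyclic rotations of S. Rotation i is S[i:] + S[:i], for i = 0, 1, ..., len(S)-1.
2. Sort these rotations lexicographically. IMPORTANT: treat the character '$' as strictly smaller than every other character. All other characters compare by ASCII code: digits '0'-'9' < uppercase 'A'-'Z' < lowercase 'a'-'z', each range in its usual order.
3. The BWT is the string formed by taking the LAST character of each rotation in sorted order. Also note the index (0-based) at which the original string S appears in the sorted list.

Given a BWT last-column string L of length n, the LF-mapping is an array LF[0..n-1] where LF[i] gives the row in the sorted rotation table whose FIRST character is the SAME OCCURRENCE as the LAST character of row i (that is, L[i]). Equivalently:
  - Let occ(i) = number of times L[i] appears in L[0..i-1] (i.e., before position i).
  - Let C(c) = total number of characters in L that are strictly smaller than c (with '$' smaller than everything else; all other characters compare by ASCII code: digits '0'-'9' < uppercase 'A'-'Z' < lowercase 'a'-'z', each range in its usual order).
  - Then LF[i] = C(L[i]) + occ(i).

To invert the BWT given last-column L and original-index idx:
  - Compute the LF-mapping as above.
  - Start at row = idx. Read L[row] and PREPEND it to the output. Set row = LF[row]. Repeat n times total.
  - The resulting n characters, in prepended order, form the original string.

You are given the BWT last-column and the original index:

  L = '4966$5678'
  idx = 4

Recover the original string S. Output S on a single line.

LF mapping: 1 8 3 4 0 2 5 6 7
Walk LF starting at row 4, prepending L[row]:
  step 1: row=4, L[4]='$', prepend. Next row=LF[4]=0
  step 2: row=0, L[0]='4', prepend. Next row=LF[0]=1
  step 3: row=1, L[1]='9', prepend. Next row=LF[1]=8
  step 4: row=8, L[8]='8', prepend. Next row=LF[8]=7
  step 5: row=7, L[7]='7', prepend. Next row=LF[7]=6
  step 6: row=6, L[6]='6', prepend. Next row=LF[6]=5
  step 7: row=5, L[5]='5', prepend. Next row=LF[5]=2
  step 8: row=2, L[2]='6', prepend. Next row=LF[2]=3
  step 9: row=3, L[3]='6', prepend. Next row=LF[3]=4
Reversed output: 66567894$

Answer: 66567894$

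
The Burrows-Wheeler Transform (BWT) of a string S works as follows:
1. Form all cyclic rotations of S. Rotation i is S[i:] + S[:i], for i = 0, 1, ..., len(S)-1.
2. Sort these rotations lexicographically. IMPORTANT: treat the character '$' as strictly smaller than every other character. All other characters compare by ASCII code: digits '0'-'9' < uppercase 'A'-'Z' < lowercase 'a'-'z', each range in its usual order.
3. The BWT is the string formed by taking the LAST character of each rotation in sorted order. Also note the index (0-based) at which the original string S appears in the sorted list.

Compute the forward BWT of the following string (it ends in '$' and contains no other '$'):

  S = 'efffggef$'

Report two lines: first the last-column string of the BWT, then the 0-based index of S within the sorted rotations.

All 9 rotations (rotation i = S[i:]+S[:i]):
  rot[0] = efffggef$
  rot[1] = fffggef$e
  rot[2] = ffggef$ef
  rot[3] = fggef$eff
  rot[4] = ggef$efff
  rot[5] = gef$efffg
  rot[6] = ef$efffgg
  rot[7] = f$efffgge
  rot[8] = $efffggef
Sorted (with $ < everything):
  sorted[0] = $efffggef  (last char: 'f')
  sorted[1] = ef$efffgg  (last char: 'g')
  sorted[2] = efffggef$  (last char: '$')
  sorted[3] = f$efffgge  (last char: 'e')
  sorted[4] = fffggef$e  (last char: 'e')
  sorted[5] = ffggef$ef  (last char: 'f')
  sorted[6] = fggef$eff  (last char: 'f')
  sorted[7] = gef$efffg  (last char: 'g')
  sorted[8] = ggef$efff  (last char: 'f')
Last column: fg$eeffgf
Original string S is at sorted index 2

Answer: fg$eeffgf
2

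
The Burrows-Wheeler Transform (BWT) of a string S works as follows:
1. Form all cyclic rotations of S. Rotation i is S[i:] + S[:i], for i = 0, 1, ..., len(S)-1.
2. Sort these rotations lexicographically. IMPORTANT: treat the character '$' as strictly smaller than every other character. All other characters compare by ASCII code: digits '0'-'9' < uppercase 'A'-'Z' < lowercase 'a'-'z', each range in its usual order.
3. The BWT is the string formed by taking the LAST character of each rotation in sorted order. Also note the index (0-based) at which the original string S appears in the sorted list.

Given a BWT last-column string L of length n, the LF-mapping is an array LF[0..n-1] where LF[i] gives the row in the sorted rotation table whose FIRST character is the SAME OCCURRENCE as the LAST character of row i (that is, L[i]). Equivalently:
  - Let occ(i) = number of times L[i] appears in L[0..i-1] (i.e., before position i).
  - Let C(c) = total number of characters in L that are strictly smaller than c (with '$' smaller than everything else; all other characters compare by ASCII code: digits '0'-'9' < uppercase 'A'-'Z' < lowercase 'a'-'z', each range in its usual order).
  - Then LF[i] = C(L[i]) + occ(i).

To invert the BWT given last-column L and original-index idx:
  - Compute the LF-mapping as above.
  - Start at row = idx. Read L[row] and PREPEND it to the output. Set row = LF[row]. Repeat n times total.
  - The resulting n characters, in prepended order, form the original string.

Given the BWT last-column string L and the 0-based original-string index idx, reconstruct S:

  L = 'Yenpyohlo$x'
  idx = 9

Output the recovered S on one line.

Answer: xylophoneY$

Derivation:
LF mapping: 1 2 5 8 10 6 3 4 7 0 9
Walk LF starting at row 9, prepending L[row]:
  step 1: row=9, L[9]='$', prepend. Next row=LF[9]=0
  step 2: row=0, L[0]='Y', prepend. Next row=LF[0]=1
  step 3: row=1, L[1]='e', prepend. Next row=LF[1]=2
  step 4: row=2, L[2]='n', prepend. Next row=LF[2]=5
  step 5: row=5, L[5]='o', prepend. Next row=LF[5]=6
  step 6: row=6, L[6]='h', prepend. Next row=LF[6]=3
  step 7: row=3, L[3]='p', prepend. Next row=LF[3]=8
  step 8: row=8, L[8]='o', prepend. Next row=LF[8]=7
  step 9: row=7, L[7]='l', prepend. Next row=LF[7]=4
  step 10: row=4, L[4]='y', prepend. Next row=LF[4]=10
  step 11: row=10, L[10]='x', prepend. Next row=LF[10]=9
Reversed output: xylophoneY$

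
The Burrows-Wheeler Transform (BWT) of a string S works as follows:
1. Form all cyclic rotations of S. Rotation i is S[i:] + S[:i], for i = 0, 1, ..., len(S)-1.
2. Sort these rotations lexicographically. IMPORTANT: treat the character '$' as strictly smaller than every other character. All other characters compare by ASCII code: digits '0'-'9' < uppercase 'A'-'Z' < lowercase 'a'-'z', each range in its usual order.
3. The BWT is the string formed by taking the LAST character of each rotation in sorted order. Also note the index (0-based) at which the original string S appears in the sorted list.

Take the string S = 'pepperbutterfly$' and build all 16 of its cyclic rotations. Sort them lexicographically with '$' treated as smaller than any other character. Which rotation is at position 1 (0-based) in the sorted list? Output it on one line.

All 16 rotations (rotation i = S[i:]+S[:i]):
  rot[0] = pepperbutterfly$
  rot[1] = epperbutterfly$p
  rot[2] = pperbutterfly$pe
  rot[3] = perbutterfly$pep
  rot[4] = erbutterfly$pepp
  rot[5] = rbutterfly$peppe
  rot[6] = butterfly$pepper
  rot[7] = utterfly$pepperb
  rot[8] = tterfly$pepperbu
  rot[9] = terfly$pepperbut
  rot[10] = erfly$pepperbutt
  rot[11] = rfly$pepperbutte
  rot[12] = fly$pepperbutter
  rot[13] = ly$pepperbutterf
  rot[14] = y$pepperbutterfl
  rot[15] = $pepperbutterfly
Sorted (with $ < everything):
  sorted[0] = $pepperbutterfly
  sorted[1] = butterfly$pepper
  sorted[2] = epperbutterfly$p
  sorted[3] = erbutterfly$pepp
  sorted[4] = erfly$pepperbutt
  sorted[5] = fly$pepperbutter
  sorted[6] = ly$pepperbutterf
  sorted[7] = pepperbutterfly$
  sorted[8] = perbutterfly$pep
  sorted[9] = pperbutterfly$pe
  sorted[10] = rbutterfly$peppe
  sorted[11] = rfly$pepperbutte
  sorted[12] = terfly$pepperbut
  sorted[13] = tterfly$pepperbu
  sorted[14] = utterfly$pepperb
  sorted[15] = y$pepperbutterfl
sorted[1] = butterfly$pepper

Answer: butterfly$pepper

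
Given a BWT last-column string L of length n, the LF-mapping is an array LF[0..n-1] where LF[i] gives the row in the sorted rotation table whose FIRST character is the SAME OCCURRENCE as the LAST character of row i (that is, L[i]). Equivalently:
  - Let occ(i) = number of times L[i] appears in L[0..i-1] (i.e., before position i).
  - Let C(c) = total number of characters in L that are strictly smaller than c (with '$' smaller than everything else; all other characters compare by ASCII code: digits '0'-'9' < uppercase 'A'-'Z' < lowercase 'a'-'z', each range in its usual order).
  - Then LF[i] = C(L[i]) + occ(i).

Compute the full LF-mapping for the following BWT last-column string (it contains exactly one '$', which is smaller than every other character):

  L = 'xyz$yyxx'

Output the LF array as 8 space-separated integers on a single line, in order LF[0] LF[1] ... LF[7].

Char counts: '$':1, 'x':3, 'y':3, 'z':1
C (first-col start): C('$')=0, C('x')=1, C('y')=4, C('z')=7
L[0]='x': occ=0, LF[0]=C('x')+0=1+0=1
L[1]='y': occ=0, LF[1]=C('y')+0=4+0=4
L[2]='z': occ=0, LF[2]=C('z')+0=7+0=7
L[3]='$': occ=0, LF[3]=C('$')+0=0+0=0
L[4]='y': occ=1, LF[4]=C('y')+1=4+1=5
L[5]='y': occ=2, LF[5]=C('y')+2=4+2=6
L[6]='x': occ=1, LF[6]=C('x')+1=1+1=2
L[7]='x': occ=2, LF[7]=C('x')+2=1+2=3

Answer: 1 4 7 0 5 6 2 3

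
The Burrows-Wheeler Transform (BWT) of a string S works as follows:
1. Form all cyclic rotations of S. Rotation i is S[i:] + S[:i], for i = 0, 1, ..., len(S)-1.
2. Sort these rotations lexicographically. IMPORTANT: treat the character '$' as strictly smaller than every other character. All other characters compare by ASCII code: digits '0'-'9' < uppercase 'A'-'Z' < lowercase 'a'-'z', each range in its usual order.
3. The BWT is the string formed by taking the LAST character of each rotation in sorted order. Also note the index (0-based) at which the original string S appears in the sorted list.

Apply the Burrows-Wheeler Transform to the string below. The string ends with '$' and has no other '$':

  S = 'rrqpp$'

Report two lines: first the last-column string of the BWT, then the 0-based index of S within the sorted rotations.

All 6 rotations (rotation i = S[i:]+S[:i]):
  rot[0] = rrqpp$
  rot[1] = rqpp$r
  rot[2] = qpp$rr
  rot[3] = pp$rrq
  rot[4] = p$rrqp
  rot[5] = $rrqpp
Sorted (with $ < everything):
  sorted[0] = $rrqpp  (last char: 'p')
  sorted[1] = p$rrqp  (last char: 'p')
  sorted[2] = pp$rrq  (last char: 'q')
  sorted[3] = qpp$rr  (last char: 'r')
  sorted[4] = rqpp$r  (last char: 'r')
  sorted[5] = rrqpp$  (last char: '$')
Last column: ppqrr$
Original string S is at sorted index 5

Answer: ppqrr$
5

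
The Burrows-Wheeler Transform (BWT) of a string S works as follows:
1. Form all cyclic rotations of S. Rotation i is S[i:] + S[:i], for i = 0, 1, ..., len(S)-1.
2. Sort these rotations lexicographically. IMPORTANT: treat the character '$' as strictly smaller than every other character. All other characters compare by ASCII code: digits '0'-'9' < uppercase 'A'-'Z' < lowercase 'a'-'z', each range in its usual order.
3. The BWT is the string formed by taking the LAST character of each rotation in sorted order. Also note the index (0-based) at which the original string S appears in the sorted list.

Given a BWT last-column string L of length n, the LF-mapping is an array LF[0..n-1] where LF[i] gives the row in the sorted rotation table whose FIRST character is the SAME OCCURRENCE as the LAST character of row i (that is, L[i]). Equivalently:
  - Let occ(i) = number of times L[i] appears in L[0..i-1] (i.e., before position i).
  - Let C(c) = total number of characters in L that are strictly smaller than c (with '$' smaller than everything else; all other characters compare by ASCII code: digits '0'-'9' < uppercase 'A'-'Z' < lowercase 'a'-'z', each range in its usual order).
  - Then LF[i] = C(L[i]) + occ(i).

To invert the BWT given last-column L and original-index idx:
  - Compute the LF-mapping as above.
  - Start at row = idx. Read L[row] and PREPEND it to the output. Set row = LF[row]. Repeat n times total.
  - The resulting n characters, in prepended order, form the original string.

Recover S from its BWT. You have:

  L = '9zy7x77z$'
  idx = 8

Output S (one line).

LF mapping: 4 7 6 1 5 2 3 8 0
Walk LF starting at row 8, prepending L[row]:
  step 1: row=8, L[8]='$', prepend. Next row=LF[8]=0
  step 2: row=0, L[0]='9', prepend. Next row=LF[0]=4
  step 3: row=4, L[4]='x', prepend. Next row=LF[4]=5
  step 4: row=5, L[5]='7', prepend. Next row=LF[5]=2
  step 5: row=2, L[2]='y', prepend. Next row=LF[2]=6
  step 6: row=6, L[6]='7', prepend. Next row=LF[6]=3
  step 7: row=3, L[3]='7', prepend. Next row=LF[3]=1
  step 8: row=1, L[1]='z', prepend. Next row=LF[1]=7
  step 9: row=7, L[7]='z', prepend. Next row=LF[7]=8
Reversed output: zz77y7x9$

Answer: zz77y7x9$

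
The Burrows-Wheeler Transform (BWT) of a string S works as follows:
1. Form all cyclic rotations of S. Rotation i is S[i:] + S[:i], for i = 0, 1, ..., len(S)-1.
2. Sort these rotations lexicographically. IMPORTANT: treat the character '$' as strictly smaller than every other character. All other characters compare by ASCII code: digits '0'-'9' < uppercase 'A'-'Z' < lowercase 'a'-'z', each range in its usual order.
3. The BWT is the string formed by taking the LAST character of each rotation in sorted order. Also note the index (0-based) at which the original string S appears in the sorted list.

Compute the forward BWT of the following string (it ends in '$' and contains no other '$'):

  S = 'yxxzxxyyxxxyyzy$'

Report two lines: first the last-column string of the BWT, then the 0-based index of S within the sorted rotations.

All 16 rotations (rotation i = S[i:]+S[:i]):
  rot[0] = yxxzxxyyxxxyyzy$
  rot[1] = xxzxxyyxxxyyzy$y
  rot[2] = xzxxyyxxxyyzy$yx
  rot[3] = zxxyyxxxyyzy$yxx
  rot[4] = xxyyxxxyyzy$yxxz
  rot[5] = xyyxxxyyzy$yxxzx
  rot[6] = yyxxxyyzy$yxxzxx
  rot[7] = yxxxyyzy$yxxzxxy
  rot[8] = xxxyyzy$yxxzxxyy
  rot[9] = xxyyzy$yxxzxxyyx
  rot[10] = xyyzy$yxxzxxyyxx
  rot[11] = yyzy$yxxzxxyyxxx
  rot[12] = yzy$yxxzxxyyxxxy
  rot[13] = zy$yxxzxxyyxxxyy
  rot[14] = y$yxxzxxyyxxxyyz
  rot[15] = $yxxzxxyyxxxyyzy
Sorted (with $ < everything):
  sorted[0] = $yxxzxxyyxxxyyzy  (last char: 'y')
  sorted[1] = xxxyyzy$yxxzxxyy  (last char: 'y')
  sorted[2] = xxyyxxxyyzy$yxxz  (last char: 'z')
  sorted[3] = xxyyzy$yxxzxxyyx  (last char: 'x')
  sorted[4] = xxzxxyyxxxyyzy$y  (last char: 'y')
  sorted[5] = xyyxxxyyzy$yxxzx  (last char: 'x')
  sorted[6] = xyyzy$yxxzxxyyxx  (last char: 'x')
  sorted[7] = xzxxyyxxxyyzy$yx  (last char: 'x')
  sorted[8] = y$yxxzxxyyxxxyyz  (last char: 'z')
  sorted[9] = yxxxyyzy$yxxzxxy  (last char: 'y')
  sorted[10] = yxxzxxyyxxxyyzy$  (last char: '$')
  sorted[11] = yyxxxyyzy$yxxzxx  (last char: 'x')
  sorted[12] = yyzy$yxxzxxyyxxx  (last char: 'x')
  sorted[13] = yzy$yxxzxxyyxxxy  (last char: 'y')
  sorted[14] = zxxyyxxxyyzy$yxx  (last char: 'x')
  sorted[15] = zy$yxxzxxyyxxxyy  (last char: 'y')
Last column: yyzxyxxxzy$xxyxy
Original string S is at sorted index 10

Answer: yyzxyxxxzy$xxyxy
10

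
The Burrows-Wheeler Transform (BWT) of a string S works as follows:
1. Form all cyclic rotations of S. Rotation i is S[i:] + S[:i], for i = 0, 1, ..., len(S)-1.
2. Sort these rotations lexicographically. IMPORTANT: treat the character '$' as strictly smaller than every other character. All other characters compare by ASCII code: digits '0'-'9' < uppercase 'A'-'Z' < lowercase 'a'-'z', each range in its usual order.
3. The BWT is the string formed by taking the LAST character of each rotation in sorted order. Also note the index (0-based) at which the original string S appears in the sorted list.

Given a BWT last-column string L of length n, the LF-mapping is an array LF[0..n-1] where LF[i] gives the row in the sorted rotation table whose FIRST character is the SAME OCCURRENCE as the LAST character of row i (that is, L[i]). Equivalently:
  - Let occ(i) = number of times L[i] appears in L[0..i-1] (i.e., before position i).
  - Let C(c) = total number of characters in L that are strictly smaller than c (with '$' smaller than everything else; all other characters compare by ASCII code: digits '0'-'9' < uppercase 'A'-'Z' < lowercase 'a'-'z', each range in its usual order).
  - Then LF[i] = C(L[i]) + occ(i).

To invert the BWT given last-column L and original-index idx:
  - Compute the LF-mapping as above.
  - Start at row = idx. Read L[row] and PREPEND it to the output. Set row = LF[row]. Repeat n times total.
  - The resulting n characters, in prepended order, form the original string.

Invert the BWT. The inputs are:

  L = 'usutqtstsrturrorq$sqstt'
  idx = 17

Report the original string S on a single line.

Answer: tsrstuqqtusrtrsotqtrsu$

Derivation:
LF mapping: 20 9 21 14 2 15 10 16 11 5 17 22 6 7 1 8 3 0 12 4 13 18 19
Walk LF starting at row 17, prepending L[row]:
  step 1: row=17, L[17]='$', prepend. Next row=LF[17]=0
  step 2: row=0, L[0]='u', prepend. Next row=LF[0]=20
  step 3: row=20, L[20]='s', prepend. Next row=LF[20]=13
  step 4: row=13, L[13]='r', prepend. Next row=LF[13]=7
  step 5: row=7, L[7]='t', prepend. Next row=LF[7]=16
  step 6: row=16, L[16]='q', prepend. Next row=LF[16]=3
  step 7: row=3, L[3]='t', prepend. Next row=LF[3]=14
  step 8: row=14, L[14]='o', prepend. Next row=LF[14]=1
  step 9: row=1, L[1]='s', prepend. Next row=LF[1]=9
  step 10: row=9, L[9]='r', prepend. Next row=LF[9]=5
  step 11: row=5, L[5]='t', prepend. Next row=LF[5]=15
  step 12: row=15, L[15]='r', prepend. Next row=LF[15]=8
  step 13: row=8, L[8]='s', prepend. Next row=LF[8]=11
  step 14: row=11, L[11]='u', prepend. Next row=LF[11]=22
  step 15: row=22, L[22]='t', prepend. Next row=LF[22]=19
  step 16: row=19, L[19]='q', prepend. Next row=LF[19]=4
  step 17: row=4, L[4]='q', prepend. Next row=LF[4]=2
  step 18: row=2, L[2]='u', prepend. Next row=LF[2]=21
  step 19: row=21, L[21]='t', prepend. Next row=LF[21]=18
  step 20: row=18, L[18]='s', prepend. Next row=LF[18]=12
  step 21: row=12, L[12]='r', prepend. Next row=LF[12]=6
  step 22: row=6, L[6]='s', prepend. Next row=LF[6]=10
  step 23: row=10, L[10]='t', prepend. Next row=LF[10]=17
Reversed output: tsrstuqqtusrtrsotqtrsu$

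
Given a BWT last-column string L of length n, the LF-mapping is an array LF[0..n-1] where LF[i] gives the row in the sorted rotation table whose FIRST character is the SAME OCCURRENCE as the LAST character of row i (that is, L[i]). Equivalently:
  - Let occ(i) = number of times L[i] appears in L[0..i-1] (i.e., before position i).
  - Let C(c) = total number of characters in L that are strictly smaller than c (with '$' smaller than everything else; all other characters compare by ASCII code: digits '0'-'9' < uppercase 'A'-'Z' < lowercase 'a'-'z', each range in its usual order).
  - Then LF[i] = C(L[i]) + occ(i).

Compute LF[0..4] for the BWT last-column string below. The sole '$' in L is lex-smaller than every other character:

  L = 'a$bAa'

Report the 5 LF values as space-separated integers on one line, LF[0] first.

Char counts: '$':1, 'A':1, 'a':2, 'b':1
C (first-col start): C('$')=0, C('A')=1, C('a')=2, C('b')=4
L[0]='a': occ=0, LF[0]=C('a')+0=2+0=2
L[1]='$': occ=0, LF[1]=C('$')+0=0+0=0
L[2]='b': occ=0, LF[2]=C('b')+0=4+0=4
L[3]='A': occ=0, LF[3]=C('A')+0=1+0=1
L[4]='a': occ=1, LF[4]=C('a')+1=2+1=3

Answer: 2 0 4 1 3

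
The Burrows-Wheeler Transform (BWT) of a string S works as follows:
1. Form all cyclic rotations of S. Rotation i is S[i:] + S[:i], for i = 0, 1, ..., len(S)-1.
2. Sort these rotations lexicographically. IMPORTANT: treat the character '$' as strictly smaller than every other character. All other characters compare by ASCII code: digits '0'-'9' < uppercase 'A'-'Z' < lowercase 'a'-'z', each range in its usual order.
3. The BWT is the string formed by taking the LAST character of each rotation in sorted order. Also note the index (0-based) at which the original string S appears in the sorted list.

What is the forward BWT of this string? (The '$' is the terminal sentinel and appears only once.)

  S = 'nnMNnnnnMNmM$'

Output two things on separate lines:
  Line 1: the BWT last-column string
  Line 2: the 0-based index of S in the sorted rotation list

All 13 rotations (rotation i = S[i:]+S[:i]):
  rot[0] = nnMNnnnnMNmM$
  rot[1] = nMNnnnnMNmM$n
  rot[2] = MNnnnnMNmM$nn
  rot[3] = NnnnnMNmM$nnM
  rot[4] = nnnnMNmM$nnMN
  rot[5] = nnnMNmM$nnMNn
  rot[6] = nnMNmM$nnMNnn
  rot[7] = nMNmM$nnMNnnn
  rot[8] = MNmM$nnMNnnnn
  rot[9] = NmM$nnMNnnnnM
  rot[10] = mM$nnMNnnnnMN
  rot[11] = M$nnMNnnnnMNm
  rot[12] = $nnMNnnnnMNmM
Sorted (with $ < everything):
  sorted[0] = $nnMNnnnnMNmM  (last char: 'M')
  sorted[1] = M$nnMNnnnnMNm  (last char: 'm')
  sorted[2] = MNmM$nnMNnnnn  (last char: 'n')
  sorted[3] = MNnnnnMNmM$nn  (last char: 'n')
  sorted[4] = NmM$nnMNnnnnM  (last char: 'M')
  sorted[5] = NnnnnMNmM$nnM  (last char: 'M')
  sorted[6] = mM$nnMNnnnnMN  (last char: 'N')
  sorted[7] = nMNmM$nnMNnnn  (last char: 'n')
  sorted[8] = nMNnnnnMNmM$n  (last char: 'n')
  sorted[9] = nnMNmM$nnMNnn  (last char: 'n')
  sorted[10] = nnMNnnnnMNmM$  (last char: '$')
  sorted[11] = nnnMNmM$nnMNn  (last char: 'n')
  sorted[12] = nnnnMNmM$nnMN  (last char: 'N')
Last column: MmnnMMNnnn$nN
Original string S is at sorted index 10

Answer: MmnnMMNnnn$nN
10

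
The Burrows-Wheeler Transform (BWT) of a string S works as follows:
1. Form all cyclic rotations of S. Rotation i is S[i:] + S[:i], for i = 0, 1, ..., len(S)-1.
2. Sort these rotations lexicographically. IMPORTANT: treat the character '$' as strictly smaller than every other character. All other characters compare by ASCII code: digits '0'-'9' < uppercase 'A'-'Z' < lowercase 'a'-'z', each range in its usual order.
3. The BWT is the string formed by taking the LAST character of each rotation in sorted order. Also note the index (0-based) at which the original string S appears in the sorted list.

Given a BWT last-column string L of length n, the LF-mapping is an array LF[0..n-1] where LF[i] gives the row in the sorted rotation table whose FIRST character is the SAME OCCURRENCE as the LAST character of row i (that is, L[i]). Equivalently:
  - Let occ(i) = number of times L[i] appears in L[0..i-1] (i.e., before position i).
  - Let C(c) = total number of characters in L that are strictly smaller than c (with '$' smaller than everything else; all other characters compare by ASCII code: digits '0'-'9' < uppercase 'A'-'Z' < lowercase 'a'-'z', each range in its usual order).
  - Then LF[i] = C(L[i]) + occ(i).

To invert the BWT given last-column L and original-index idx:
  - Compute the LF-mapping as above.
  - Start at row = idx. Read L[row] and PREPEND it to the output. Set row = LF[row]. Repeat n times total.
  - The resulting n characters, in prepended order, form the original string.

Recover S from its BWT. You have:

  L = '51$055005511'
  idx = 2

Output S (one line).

Answer: 01551551005$

Derivation:
LF mapping: 7 4 0 1 8 9 2 3 10 11 5 6
Walk LF starting at row 2, prepending L[row]:
  step 1: row=2, L[2]='$', prepend. Next row=LF[2]=0
  step 2: row=0, L[0]='5', prepend. Next row=LF[0]=7
  step 3: row=7, L[7]='0', prepend. Next row=LF[7]=3
  step 4: row=3, L[3]='0', prepend. Next row=LF[3]=1
  step 5: row=1, L[1]='1', prepend. Next row=LF[1]=4
  step 6: row=4, L[4]='5', prepend. Next row=LF[4]=8
  step 7: row=8, L[8]='5', prepend. Next row=LF[8]=10
  step 8: row=10, L[10]='1', prepend. Next row=LF[10]=5
  step 9: row=5, L[5]='5', prepend. Next row=LF[5]=9
  step 10: row=9, L[9]='5', prepend. Next row=LF[9]=11
  step 11: row=11, L[11]='1', prepend. Next row=LF[11]=6
  step 12: row=6, L[6]='0', prepend. Next row=LF[6]=2
Reversed output: 01551551005$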